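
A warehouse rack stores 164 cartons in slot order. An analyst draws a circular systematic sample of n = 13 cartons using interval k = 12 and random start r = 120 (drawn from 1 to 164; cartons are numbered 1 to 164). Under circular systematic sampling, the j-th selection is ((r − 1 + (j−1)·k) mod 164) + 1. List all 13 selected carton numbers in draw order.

120, 132, 144, 156, 4, 16, 28, 40, 52, 64, 76, 88, 100

Selection 1: 120
Selection 2: 120 + 12 = 132
Selection 3: 132 + 12 = 144
Selection 4: 144 + 12 = 156
Selection 5: 156 + 12 = 168 → 168 − 164 = 4
Selection 6: 4 + 12 = 16
Selection 7: 16 + 12 = 28
Selection 8: 28 + 12 = 40
Selection 9: 40 + 12 = 52
Selection 10: 52 + 12 = 64
Selection 11: 64 + 12 = 76
Selection 12: 76 + 12 = 88
Selection 13: 88 + 12 = 100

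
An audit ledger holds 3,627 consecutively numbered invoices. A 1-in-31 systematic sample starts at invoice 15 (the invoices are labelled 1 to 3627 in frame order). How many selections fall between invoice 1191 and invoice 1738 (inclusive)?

18

k = 31
First selection ≥ 1191: 15 + ⌈(1191−15)/31⌉·31 = 15 + 38×31 = 1193
Last selection ≤ 1738: 15 + ⌊(1738−15)/31⌋·31 = 15 + 55×31 = 1720
Count = 55 − 38 + 1 = 18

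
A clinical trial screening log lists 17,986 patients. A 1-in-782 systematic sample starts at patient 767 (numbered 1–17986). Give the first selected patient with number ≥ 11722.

12497

k = 782
Steps past start: ⌈(11722 − 767)/782⌉ = ⌈10955/782⌉ = 15
Selected patient: 767 + 15×782 = 12497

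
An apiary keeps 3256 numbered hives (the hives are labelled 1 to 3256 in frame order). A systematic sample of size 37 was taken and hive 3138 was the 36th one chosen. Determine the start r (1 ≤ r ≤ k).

58

k = 3256/37 = 88
r = 3138 − (36−1)×88 = 3138 − 3080 = 58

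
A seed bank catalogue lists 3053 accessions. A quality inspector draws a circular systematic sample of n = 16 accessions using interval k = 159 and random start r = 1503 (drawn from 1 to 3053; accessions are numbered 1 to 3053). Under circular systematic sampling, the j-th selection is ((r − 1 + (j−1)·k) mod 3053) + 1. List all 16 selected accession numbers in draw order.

1503, 1662, 1821, 1980, 2139, 2298, 2457, 2616, 2775, 2934, 40, 199, 358, 517, 676, 835

Selection 1: 1503
Selection 2: 1503 + 159 = 1662
Selection 3: 1662 + 159 = 1821
Selection 4: 1821 + 159 = 1980
Selection 5: 1980 + 159 = 2139
Selection 6: 2139 + 159 = 2298
Selection 7: 2298 + 159 = 2457
Selection 8: 2457 + 159 = 2616
Selection 9: 2616 + 159 = 2775
Selection 10: 2775 + 159 = 2934
Selection 11: 2934 + 159 = 3093 → 3093 − 3053 = 40
Selection 12: 40 + 159 = 199
Selection 13: 199 + 159 = 358
Selection 14: 358 + 159 = 517
Selection 15: 517 + 159 = 676
Selection 16: 676 + 159 = 835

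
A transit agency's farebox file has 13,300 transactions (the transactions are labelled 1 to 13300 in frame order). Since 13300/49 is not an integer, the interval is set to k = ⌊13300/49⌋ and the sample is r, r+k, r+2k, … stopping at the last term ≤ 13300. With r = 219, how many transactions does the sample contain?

49

k = ⌊13300/49⌋ = 271
Achieved size = ⌊(13300 − 219)/271⌋ + 1 = ⌊13081/271⌋ + 1 = 48 + 1 = 49
(last selection: 219 + 48×271 = 13227 ≤ 13300; next would be 13498 > 13300)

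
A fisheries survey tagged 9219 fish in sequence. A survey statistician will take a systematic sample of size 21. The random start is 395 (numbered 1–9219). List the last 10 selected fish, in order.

5224, 5663, 6102, 6541, 6980, 7419, 7858, 8297, 8736, 9175

k = N/n = 9219/21 = 439
12th selection = 395 + 11×439 = 5224
13th: 5224 + 439 = 5663
14th: 5663 + 439 = 6102
15th: 6102 + 439 = 6541
16th: 6541 + 439 = 6980
17th: 6980 + 439 = 7419
18th: 7419 + 439 = 7858
19th: 7858 + 439 = 8297
20th: 8297 + 439 = 8736
21st: 8736 + 439 = 9175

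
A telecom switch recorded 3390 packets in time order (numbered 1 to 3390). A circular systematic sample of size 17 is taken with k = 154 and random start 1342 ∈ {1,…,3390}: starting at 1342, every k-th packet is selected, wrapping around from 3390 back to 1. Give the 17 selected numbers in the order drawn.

1342, 1496, 1650, 1804, 1958, 2112, 2266, 2420, 2574, 2728, 2882, 3036, 3190, 3344, 108, 262, 416

Selection 1: 1342
Selection 2: 1342 + 154 = 1496
Selection 3: 1496 + 154 = 1650
Selection 4: 1650 + 154 = 1804
Selection 5: 1804 + 154 = 1958
Selection 6: 1958 + 154 = 2112
Selection 7: 2112 + 154 = 2266
Selection 8: 2266 + 154 = 2420
Selection 9: 2420 + 154 = 2574
Selection 10: 2574 + 154 = 2728
Selection 11: 2728 + 154 = 2882
Selection 12: 2882 + 154 = 3036
Selection 13: 3036 + 154 = 3190
Selection 14: 3190 + 154 = 3344
Selection 15: 3344 + 154 = 3498 → 3498 − 3390 = 108
Selection 16: 108 + 154 = 262
Selection 17: 262 + 154 = 416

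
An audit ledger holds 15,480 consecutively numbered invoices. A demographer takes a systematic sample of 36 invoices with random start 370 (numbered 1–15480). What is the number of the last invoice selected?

15420

k = 15480/36 = 430
36th selection = r + (36−1)·k = 370 + 35×430 = 370 + 15050 = 15420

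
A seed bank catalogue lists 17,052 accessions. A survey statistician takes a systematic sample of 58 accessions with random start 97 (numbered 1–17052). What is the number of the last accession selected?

k = 17052/58 = 294
58th selection = r + (58−1)·k = 97 + 57×294 = 97 + 16758 = 16855

16855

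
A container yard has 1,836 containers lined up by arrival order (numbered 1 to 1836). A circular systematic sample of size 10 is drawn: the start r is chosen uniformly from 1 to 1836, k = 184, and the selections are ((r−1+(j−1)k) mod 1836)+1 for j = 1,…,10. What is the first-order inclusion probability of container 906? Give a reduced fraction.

5/918

For each position j, as r ranges over 1…1836 the j-th selection hits every container exactly once, so container 906 is selected for exactly 10 of the 1836 starts.
Inclusion probability = 10/1836 = 5/918.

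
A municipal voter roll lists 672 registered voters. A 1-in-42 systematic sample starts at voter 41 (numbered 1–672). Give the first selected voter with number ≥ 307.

k = 42
Steps past start: ⌈(307 − 41)/42⌉ = ⌈266/42⌉ = 7
Selected voter: 41 + 7×42 = 335

335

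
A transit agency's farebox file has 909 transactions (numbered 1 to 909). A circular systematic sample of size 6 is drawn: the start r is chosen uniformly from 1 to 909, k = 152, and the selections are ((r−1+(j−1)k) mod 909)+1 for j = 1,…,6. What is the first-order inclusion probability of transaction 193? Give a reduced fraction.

2/303

For each position j, as r ranges over 1…909 the j-th selection hits every transaction exactly once, so transaction 193 is selected for exactly 6 of the 909 starts.
Inclusion probability = 6/909 = 2/303.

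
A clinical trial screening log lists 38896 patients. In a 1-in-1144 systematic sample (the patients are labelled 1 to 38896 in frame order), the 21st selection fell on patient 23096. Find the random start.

216

k = 1144
r = 23096 − (21−1)×1144 = 23096 − 22880 = 216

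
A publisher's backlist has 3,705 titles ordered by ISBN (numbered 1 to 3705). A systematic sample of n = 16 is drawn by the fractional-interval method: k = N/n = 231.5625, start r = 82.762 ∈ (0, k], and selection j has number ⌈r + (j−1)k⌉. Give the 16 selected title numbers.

j=1: r + 0k = 82.762 → ⌈·⌉ = 83
j=2: r + 1k = 314.3245 → ⌈·⌉ = 315
j=3: r + 2k = 545.887 → ⌈·⌉ = 546
j=4: r + 3k = 777.4495 → ⌈·⌉ = 778
j=5: r + 4k = 1009.012 → ⌈·⌉ = 1010
j=6: r + 5k = 1240.5745 → ⌈·⌉ = 1241
j=7: r + 6k = 1472.137 → ⌈·⌉ = 1473
j=8: r + 7k = 1703.6995 → ⌈·⌉ = 1704
j=9: r + 8k = 1935.262 → ⌈·⌉ = 1936
j=10: r + 9k = 2166.8245 → ⌈·⌉ = 2167
j=11: r + 10k = 2398.387 → ⌈·⌉ = 2399
j=12: r + 11k = 2629.9495 → ⌈·⌉ = 2630
j=13: r + 12k = 2861.512 → ⌈·⌉ = 2862
j=14: r + 13k = 3093.0745 → ⌈·⌉ = 3094
j=15: r + 14k = 3324.637 → ⌈·⌉ = 3325
j=16: r + 15k = 3556.1995 → ⌈·⌉ = 3557

83, 315, 546, 778, 1010, 1241, 1473, 1704, 1936, 2167, 2399, 2630, 2862, 3094, 3325, 3557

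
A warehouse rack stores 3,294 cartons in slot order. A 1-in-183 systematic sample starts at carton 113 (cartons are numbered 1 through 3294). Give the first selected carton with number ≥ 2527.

k = 183
Steps past start: ⌈(2527 − 113)/183⌉ = ⌈2414/183⌉ = 14
Selected carton: 113 + 14×183 = 2675

2675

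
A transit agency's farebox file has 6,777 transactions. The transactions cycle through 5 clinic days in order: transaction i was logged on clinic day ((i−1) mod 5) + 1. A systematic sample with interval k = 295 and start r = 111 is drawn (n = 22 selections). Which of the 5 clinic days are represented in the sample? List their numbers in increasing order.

1

Consecutive selections differ by k = 295, so their clinic day numbers differ by 295 mod 5 = 0.
gcd(295, 5) = 5, so the sample visits 5/5 = 1 distinct residues mod 5.
Start 111 is clinic day 1; the clinic days hit are 1.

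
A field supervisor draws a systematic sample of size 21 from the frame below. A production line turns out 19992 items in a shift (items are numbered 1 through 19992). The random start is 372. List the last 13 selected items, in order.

k = N/n = 19992/21 = 952
9th selection = 372 + 8×952 = 7988
10th: 7988 + 952 = 8940
11th: 8940 + 952 = 9892
12th: 9892 + 952 = 10844
13th: 10844 + 952 = 11796
14th: 11796 + 952 = 12748
15th: 12748 + 952 = 13700
16th: 13700 + 952 = 14652
17th: 14652 + 952 = 15604
18th: 15604 + 952 = 16556
19th: 16556 + 952 = 17508
20th: 17508 + 952 = 18460
21st: 18460 + 952 = 19412

7988, 8940, 9892, 10844, 11796, 12748, 13700, 14652, 15604, 16556, 17508, 18460, 19412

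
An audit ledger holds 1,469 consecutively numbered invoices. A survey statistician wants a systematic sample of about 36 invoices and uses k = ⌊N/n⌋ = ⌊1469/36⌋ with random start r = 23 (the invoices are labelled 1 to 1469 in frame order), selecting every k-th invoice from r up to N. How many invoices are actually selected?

37

k = ⌊1469/36⌋ = 40
Achieved size = ⌊(1469 − 23)/40⌋ + 1 = ⌊1446/40⌋ + 1 = 36 + 1 = 37
(last selection: 23 + 36×40 = 1463 ≤ 1469; next would be 1503 > 1469)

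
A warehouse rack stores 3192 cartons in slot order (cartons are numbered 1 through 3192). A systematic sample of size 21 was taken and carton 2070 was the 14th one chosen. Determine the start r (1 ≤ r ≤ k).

k = 3192/21 = 152
r = 2070 − (14−1)×152 = 2070 − 1976 = 94

94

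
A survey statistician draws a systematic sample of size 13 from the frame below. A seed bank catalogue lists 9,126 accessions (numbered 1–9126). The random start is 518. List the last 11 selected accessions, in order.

1922, 2624, 3326, 4028, 4730, 5432, 6134, 6836, 7538, 8240, 8942

k = N/n = 9126/13 = 702
3rd selection = 518 + 2×702 = 1922
4th: 1922 + 702 = 2624
5th: 2624 + 702 = 3326
6th: 3326 + 702 = 4028
7th: 4028 + 702 = 4730
8th: 4730 + 702 = 5432
9th: 5432 + 702 = 6134
10th: 6134 + 702 = 6836
11th: 6836 + 702 = 7538
12th: 7538 + 702 = 8240
13th: 8240 + 702 = 8942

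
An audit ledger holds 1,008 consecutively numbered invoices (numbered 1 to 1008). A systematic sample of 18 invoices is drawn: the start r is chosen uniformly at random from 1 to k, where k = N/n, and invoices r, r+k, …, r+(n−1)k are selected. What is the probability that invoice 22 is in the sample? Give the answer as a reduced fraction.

1/56

k = 1008/18 = 56.
Invoice 22 is selected iff r ≡ 22 (mod 56); exactly one such r in {1,…,56}.
Inclusion probability = 1/56.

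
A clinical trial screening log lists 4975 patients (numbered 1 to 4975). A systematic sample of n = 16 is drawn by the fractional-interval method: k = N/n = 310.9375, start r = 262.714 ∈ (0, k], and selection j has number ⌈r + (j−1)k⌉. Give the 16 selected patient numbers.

263, 574, 885, 1196, 1507, 1818, 2129, 2440, 2751, 3062, 3373, 3684, 3994, 4305, 4616, 4927

j=1: r + 0k = 262.714 → ⌈·⌉ = 263
j=2: r + 1k = 573.6515 → ⌈·⌉ = 574
j=3: r + 2k = 884.589 → ⌈·⌉ = 885
j=4: r + 3k = 1195.5265 → ⌈·⌉ = 1196
j=5: r + 4k = 1506.464 → ⌈·⌉ = 1507
j=6: r + 5k = 1817.4015 → ⌈·⌉ = 1818
j=7: r + 6k = 2128.339 → ⌈·⌉ = 2129
j=8: r + 7k = 2439.2765 → ⌈·⌉ = 2440
j=9: r + 8k = 2750.214 → ⌈·⌉ = 2751
j=10: r + 9k = 3061.1515 → ⌈·⌉ = 3062
j=11: r + 10k = 3372.089 → ⌈·⌉ = 3373
j=12: r + 11k = 3683.0265 → ⌈·⌉ = 3684
j=13: r + 12k = 3993.964 → ⌈·⌉ = 3994
j=14: r + 13k = 4304.9015 → ⌈·⌉ = 4305
j=15: r + 14k = 4615.839 → ⌈·⌉ = 4616
j=16: r + 15k = 4926.7765 → ⌈·⌉ = 4927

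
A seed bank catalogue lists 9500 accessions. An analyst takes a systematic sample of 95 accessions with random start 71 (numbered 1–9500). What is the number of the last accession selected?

9471

k = 9500/95 = 100
95th selection = r + (95−1)·k = 71 + 94×100 = 71 + 9400 = 9471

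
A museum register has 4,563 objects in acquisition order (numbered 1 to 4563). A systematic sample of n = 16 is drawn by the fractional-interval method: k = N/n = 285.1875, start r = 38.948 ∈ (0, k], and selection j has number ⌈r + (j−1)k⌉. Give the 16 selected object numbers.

j=1: r + 0k = 38.948 → ⌈·⌉ = 39
j=2: r + 1k = 324.1355 → ⌈·⌉ = 325
j=3: r + 2k = 609.323 → ⌈·⌉ = 610
j=4: r + 3k = 894.5105 → ⌈·⌉ = 895
j=5: r + 4k = 1179.698 → ⌈·⌉ = 1180
j=6: r + 5k = 1464.8855 → ⌈·⌉ = 1465
j=7: r + 6k = 1750.073 → ⌈·⌉ = 1751
j=8: r + 7k = 2035.2605 → ⌈·⌉ = 2036
j=9: r + 8k = 2320.448 → ⌈·⌉ = 2321
j=10: r + 9k = 2605.6355 → ⌈·⌉ = 2606
j=11: r + 10k = 2890.823 → ⌈·⌉ = 2891
j=12: r + 11k = 3176.0105 → ⌈·⌉ = 3177
j=13: r + 12k = 3461.198 → ⌈·⌉ = 3462
j=14: r + 13k = 3746.3855 → ⌈·⌉ = 3747
j=15: r + 14k = 4031.573 → ⌈·⌉ = 4032
j=16: r + 15k = 4316.7605 → ⌈·⌉ = 4317

39, 325, 610, 895, 1180, 1465, 1751, 2036, 2321, 2606, 2891, 3177, 3462, 3747, 4032, 4317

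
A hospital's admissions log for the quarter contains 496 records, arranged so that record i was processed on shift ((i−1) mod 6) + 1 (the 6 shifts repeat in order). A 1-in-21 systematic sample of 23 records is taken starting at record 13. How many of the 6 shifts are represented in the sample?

Consecutive selections differ by k = 21, so their shift numbers differ by 21 mod 6 = 3.
gcd(21, 6) = 3, so the sample visits 6/3 = 2 distinct residues mod 6.
Start 13 is shift 1; the shifts hit are 1, 4.

2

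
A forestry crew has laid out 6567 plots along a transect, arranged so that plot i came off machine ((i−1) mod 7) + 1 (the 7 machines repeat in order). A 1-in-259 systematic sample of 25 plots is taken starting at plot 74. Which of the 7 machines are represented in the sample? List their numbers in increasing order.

Consecutive selections differ by k = 259, so their machine numbers differ by 259 mod 7 = 0.
gcd(259, 7) = 7, so the sample visits 7/7 = 1 distinct residues mod 7.
Start 74 is machine 4; the machines hit are 4.

4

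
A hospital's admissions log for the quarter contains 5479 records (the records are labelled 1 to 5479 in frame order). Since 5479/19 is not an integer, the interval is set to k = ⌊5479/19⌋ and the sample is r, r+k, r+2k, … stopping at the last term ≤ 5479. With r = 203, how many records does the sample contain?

k = ⌊5479/19⌋ = 288
Achieved size = ⌊(5479 − 203)/288⌋ + 1 = ⌊5276/288⌋ + 1 = 18 + 1 = 19
(last selection: 203 + 18×288 = 5387 ≤ 5479; next would be 5675 > 5479)

19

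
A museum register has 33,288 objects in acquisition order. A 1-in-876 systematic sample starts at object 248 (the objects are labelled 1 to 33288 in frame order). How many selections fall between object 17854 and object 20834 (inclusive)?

k = 876
First selection ≥ 17854: 248 + ⌈(17854−248)/876⌉·876 = 248 + 21×876 = 18644
Last selection ≤ 20834: 248 + ⌊(20834−248)/876⌋·876 = 248 + 23×876 = 20396
Count = 23 − 21 + 1 = 3

3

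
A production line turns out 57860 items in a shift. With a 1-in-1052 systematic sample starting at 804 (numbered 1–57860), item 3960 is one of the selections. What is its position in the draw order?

4

k = 1052
position = (3960 − 804)/1052 + 1 = 3156/1052 + 1 = 3 + 1 = 4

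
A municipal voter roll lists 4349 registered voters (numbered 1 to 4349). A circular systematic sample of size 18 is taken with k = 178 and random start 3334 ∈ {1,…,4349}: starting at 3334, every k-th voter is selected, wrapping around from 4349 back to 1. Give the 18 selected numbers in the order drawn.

3334, 3512, 3690, 3868, 4046, 4224, 53, 231, 409, 587, 765, 943, 1121, 1299, 1477, 1655, 1833, 2011

Selection 1: 3334
Selection 2: 3334 + 178 = 3512
Selection 3: 3512 + 178 = 3690
Selection 4: 3690 + 178 = 3868
Selection 5: 3868 + 178 = 4046
Selection 6: 4046 + 178 = 4224
Selection 7: 4224 + 178 = 4402 → 4402 − 4349 = 53
Selection 8: 53 + 178 = 231
Selection 9: 231 + 178 = 409
Selection 10: 409 + 178 = 587
Selection 11: 587 + 178 = 765
Selection 12: 765 + 178 = 943
Selection 13: 943 + 178 = 1121
Selection 14: 1121 + 178 = 1299
Selection 15: 1299 + 178 = 1477
Selection 16: 1477 + 178 = 1655
Selection 17: 1655 + 178 = 1833
Selection 18: 1833 + 178 = 2011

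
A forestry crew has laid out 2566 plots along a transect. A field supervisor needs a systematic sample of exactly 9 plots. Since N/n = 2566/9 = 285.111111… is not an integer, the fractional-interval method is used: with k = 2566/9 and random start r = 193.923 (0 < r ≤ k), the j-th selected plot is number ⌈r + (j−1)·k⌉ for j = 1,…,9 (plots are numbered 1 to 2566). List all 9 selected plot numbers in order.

194, 480, 765, 1050, 1335, 1620, 1905, 2190, 2475

j=1: r + 0k = 193.923 → ⌈·⌉ = 194
j=2: r + 1k = 479.034111… → ⌈·⌉ = 480
j=3: r + 2k = 764.145222… → ⌈·⌉ = 765
j=4: r + 3k = 1049.256333… → ⌈·⌉ = 1050
j=5: r + 4k = 1334.367444… → ⌈·⌉ = 1335
j=6: r + 5k = 1619.478555… → ⌈·⌉ = 1620
j=7: r + 6k = 1904.589666… → ⌈·⌉ = 1905
j=8: r + 7k = 2189.700777… → ⌈·⌉ = 2190
j=9: r + 8k = 2474.811888… → ⌈·⌉ = 2475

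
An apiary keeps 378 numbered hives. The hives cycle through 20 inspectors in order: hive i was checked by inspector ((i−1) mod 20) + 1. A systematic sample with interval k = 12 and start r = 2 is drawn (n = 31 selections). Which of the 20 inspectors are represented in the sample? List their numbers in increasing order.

Consecutive selections differ by k = 12, so their inspector numbers differ by 12 mod 20 = 12.
gcd(12, 20) = 4, so the sample visits 20/4 = 5 distinct residues mod 20.
Start 2 is inspector 2; the inspectors hit are 2, 6, 10, 14, 18.

2, 6, 10, 14, 18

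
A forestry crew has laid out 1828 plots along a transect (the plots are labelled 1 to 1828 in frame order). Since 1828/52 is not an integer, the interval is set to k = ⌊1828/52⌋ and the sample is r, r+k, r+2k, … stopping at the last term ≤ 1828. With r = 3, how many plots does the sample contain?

53

k = ⌊1828/52⌋ = 35
Achieved size = ⌊(1828 − 3)/35⌋ + 1 = ⌊1825/35⌋ + 1 = 52 + 1 = 53
(last selection: 3 + 52×35 = 1823 ≤ 1828; next would be 1858 > 1828)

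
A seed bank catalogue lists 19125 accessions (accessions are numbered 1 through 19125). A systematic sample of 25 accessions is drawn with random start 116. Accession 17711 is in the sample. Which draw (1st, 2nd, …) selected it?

k = 19125/25 = 765
position = (17711 − 116)/765 + 1 = 17595/765 + 1 = 23 + 1 = 24

24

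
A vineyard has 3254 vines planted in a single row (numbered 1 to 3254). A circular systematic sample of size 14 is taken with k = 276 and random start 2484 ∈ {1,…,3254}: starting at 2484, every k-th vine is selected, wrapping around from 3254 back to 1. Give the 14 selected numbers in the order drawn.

2484, 2760, 3036, 58, 334, 610, 886, 1162, 1438, 1714, 1990, 2266, 2542, 2818

Selection 1: 2484
Selection 2: 2484 + 276 = 2760
Selection 3: 2760 + 276 = 3036
Selection 4: 3036 + 276 = 3312 → 3312 − 3254 = 58
Selection 5: 58 + 276 = 334
Selection 6: 334 + 276 = 610
Selection 7: 610 + 276 = 886
Selection 8: 886 + 276 = 1162
Selection 9: 1162 + 276 = 1438
Selection 10: 1438 + 276 = 1714
Selection 11: 1714 + 276 = 1990
Selection 12: 1990 + 276 = 2266
Selection 13: 2266 + 276 = 2542
Selection 14: 2542 + 276 = 2818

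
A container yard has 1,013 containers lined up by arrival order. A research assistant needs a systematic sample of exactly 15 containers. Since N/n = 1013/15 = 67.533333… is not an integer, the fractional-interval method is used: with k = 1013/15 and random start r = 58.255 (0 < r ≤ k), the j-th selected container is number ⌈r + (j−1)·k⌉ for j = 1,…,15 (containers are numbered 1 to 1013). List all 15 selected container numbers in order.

j=1: r + 0k = 58.255 → ⌈·⌉ = 59
j=2: r + 1k = 125.788333… → ⌈·⌉ = 126
j=3: r + 2k = 193.321666… → ⌈·⌉ = 194
j=4: r + 3k = 260.855 → ⌈·⌉ = 261
j=5: r + 4k = 328.388333… → ⌈·⌉ = 329
j=6: r + 5k = 395.921666… → ⌈·⌉ = 396
j=7: r + 6k = 463.455 → ⌈·⌉ = 464
j=8: r + 7k = 530.988333… → ⌈·⌉ = 531
j=9: r + 8k = 598.521666… → ⌈·⌉ = 599
j=10: r + 9k = 666.055 → ⌈·⌉ = 667
j=11: r + 10k = 733.588333… → ⌈·⌉ = 734
j=12: r + 11k = 801.121666… → ⌈·⌉ = 802
j=13: r + 12k = 868.655 → ⌈·⌉ = 869
j=14: r + 13k = 936.188333… → ⌈·⌉ = 937
j=15: r + 14k = 1003.721666… → ⌈·⌉ = 1004

59, 126, 194, 261, 329, 396, 464, 531, 599, 667, 734, 802, 869, 937, 1004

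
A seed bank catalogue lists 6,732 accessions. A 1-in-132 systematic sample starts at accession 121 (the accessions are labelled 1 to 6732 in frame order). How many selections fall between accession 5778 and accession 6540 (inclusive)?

k = 132
First selection ≥ 5778: 121 + ⌈(5778−121)/132⌉·132 = 121 + 43×132 = 5797
Last selection ≤ 6540: 121 + ⌊(6540−121)/132⌋·132 = 121 + 48×132 = 6457
Count = 48 − 43 + 1 = 6

6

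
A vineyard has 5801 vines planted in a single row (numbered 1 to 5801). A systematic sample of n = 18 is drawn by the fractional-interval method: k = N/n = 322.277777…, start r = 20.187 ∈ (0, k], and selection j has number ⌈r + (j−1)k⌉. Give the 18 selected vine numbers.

21, 343, 665, 988, 1310, 1632, 1954, 2277, 2599, 2921, 3243, 3566, 3888, 4210, 4533, 4855, 5177, 5499

j=1: r + 0k = 20.187 → ⌈·⌉ = 21
j=2: r + 1k = 342.464777… → ⌈·⌉ = 343
j=3: r + 2k = 664.742555… → ⌈·⌉ = 665
j=4: r + 3k = 987.020333… → ⌈·⌉ = 988
j=5: r + 4k = 1309.298111… → ⌈·⌉ = 1310
j=6: r + 5k = 1631.575888… → ⌈·⌉ = 1632
j=7: r + 6k = 1953.853666… → ⌈·⌉ = 1954
j=8: r + 7k = 2276.131444… → ⌈·⌉ = 2277
j=9: r + 8k = 2598.409222… → ⌈·⌉ = 2599
j=10: r + 9k = 2920.687 → ⌈·⌉ = 2921
j=11: r + 10k = 3242.964777… → ⌈·⌉ = 3243
j=12: r + 11k = 3565.242555… → ⌈·⌉ = 3566
j=13: r + 12k = 3887.520333… → ⌈·⌉ = 3888
j=14: r + 13k = 4209.798111… → ⌈·⌉ = 4210
j=15: r + 14k = 4532.075888… → ⌈·⌉ = 4533
j=16: r + 15k = 4854.353666… → ⌈·⌉ = 4855
j=17: r + 16k = 5176.631444… → ⌈·⌉ = 5177
j=18: r + 17k = 5498.909222… → ⌈·⌉ = 5499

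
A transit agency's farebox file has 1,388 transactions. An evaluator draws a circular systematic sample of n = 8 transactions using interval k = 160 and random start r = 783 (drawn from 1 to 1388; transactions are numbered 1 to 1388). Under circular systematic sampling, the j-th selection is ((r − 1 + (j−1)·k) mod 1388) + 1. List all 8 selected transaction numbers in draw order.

783, 943, 1103, 1263, 35, 195, 355, 515

Selection 1: 783
Selection 2: 783 + 160 = 943
Selection 3: 943 + 160 = 1103
Selection 4: 1103 + 160 = 1263
Selection 5: 1263 + 160 = 1423 → 1423 − 1388 = 35
Selection 6: 35 + 160 = 195
Selection 7: 195 + 160 = 355
Selection 8: 355 + 160 = 515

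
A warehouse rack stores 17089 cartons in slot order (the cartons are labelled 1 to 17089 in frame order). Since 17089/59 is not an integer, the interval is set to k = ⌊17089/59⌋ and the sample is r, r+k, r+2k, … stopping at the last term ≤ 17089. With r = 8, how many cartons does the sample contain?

60

k = ⌊17089/59⌋ = 289
Achieved size = ⌊(17089 − 8)/289⌋ + 1 = ⌊17081/289⌋ + 1 = 59 + 1 = 60
(last selection: 8 + 59×289 = 17059 ≤ 17089; next would be 17348 > 17089)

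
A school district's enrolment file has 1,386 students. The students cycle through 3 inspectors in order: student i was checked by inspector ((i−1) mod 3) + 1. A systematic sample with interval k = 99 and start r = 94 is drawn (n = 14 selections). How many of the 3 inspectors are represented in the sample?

Consecutive selections differ by k = 99, so their inspector numbers differ by 99 mod 3 = 0.
gcd(99, 3) = 3, so the sample visits 3/3 = 1 distinct residues mod 3.
Start 94 is inspector 1; the inspectors hit are 1.

1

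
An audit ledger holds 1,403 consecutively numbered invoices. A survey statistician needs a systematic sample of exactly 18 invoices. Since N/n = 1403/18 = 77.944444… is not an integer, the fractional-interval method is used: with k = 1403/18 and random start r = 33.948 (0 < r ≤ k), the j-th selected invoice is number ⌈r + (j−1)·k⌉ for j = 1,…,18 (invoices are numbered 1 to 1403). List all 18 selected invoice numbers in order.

34, 112, 190, 268, 346, 424, 502, 580, 658, 736, 814, 892, 970, 1048, 1126, 1204, 1282, 1360

j=1: r + 0k = 33.948 → ⌈·⌉ = 34
j=2: r + 1k = 111.892444… → ⌈·⌉ = 112
j=3: r + 2k = 189.836888… → ⌈·⌉ = 190
j=4: r + 3k = 267.781333… → ⌈·⌉ = 268
j=5: r + 4k = 345.725777… → ⌈·⌉ = 346
j=6: r + 5k = 423.670222… → ⌈·⌉ = 424
j=7: r + 6k = 501.614666… → ⌈·⌉ = 502
j=8: r + 7k = 579.559111… → ⌈·⌉ = 580
j=9: r + 8k = 657.503555… → ⌈·⌉ = 658
j=10: r + 9k = 735.448 → ⌈·⌉ = 736
j=11: r + 10k = 813.392444… → ⌈·⌉ = 814
j=12: r + 11k = 891.336888… → ⌈·⌉ = 892
j=13: r + 12k = 969.281333… → ⌈·⌉ = 970
j=14: r + 13k = 1047.225777… → ⌈·⌉ = 1048
j=15: r + 14k = 1125.170222… → ⌈·⌉ = 1126
j=16: r + 15k = 1203.114666… → ⌈·⌉ = 1204
j=17: r + 16k = 1281.059111… → ⌈·⌉ = 1282
j=18: r + 17k = 1359.003555… → ⌈·⌉ = 1360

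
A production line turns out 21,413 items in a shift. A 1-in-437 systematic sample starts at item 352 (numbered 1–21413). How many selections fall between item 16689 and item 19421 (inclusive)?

6

k = 437
First selection ≥ 16689: 352 + ⌈(16689−352)/437⌉·437 = 352 + 38×437 = 16958
Last selection ≤ 19421: 352 + ⌊(19421−352)/437⌋·437 = 352 + 43×437 = 19143
Count = 43 − 38 + 1 = 6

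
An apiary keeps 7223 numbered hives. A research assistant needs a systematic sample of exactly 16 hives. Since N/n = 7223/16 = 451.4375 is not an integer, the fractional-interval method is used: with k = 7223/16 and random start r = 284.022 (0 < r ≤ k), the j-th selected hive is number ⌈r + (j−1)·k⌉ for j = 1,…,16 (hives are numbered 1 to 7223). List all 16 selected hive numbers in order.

j=1: r + 0k = 284.022 → ⌈·⌉ = 285
j=2: r + 1k = 735.4595 → ⌈·⌉ = 736
j=3: r + 2k = 1186.897 → ⌈·⌉ = 1187
j=4: r + 3k = 1638.3345 → ⌈·⌉ = 1639
j=5: r + 4k = 2089.772 → ⌈·⌉ = 2090
j=6: r + 5k = 2541.2095 → ⌈·⌉ = 2542
j=7: r + 6k = 2992.647 → ⌈·⌉ = 2993
j=8: r + 7k = 3444.0845 → ⌈·⌉ = 3445
j=9: r + 8k = 3895.522 → ⌈·⌉ = 3896
j=10: r + 9k = 4346.9595 → ⌈·⌉ = 4347
j=11: r + 10k = 4798.397 → ⌈·⌉ = 4799
j=12: r + 11k = 5249.8345 → ⌈·⌉ = 5250
j=13: r + 12k = 5701.272 → ⌈·⌉ = 5702
j=14: r + 13k = 6152.7095 → ⌈·⌉ = 6153
j=15: r + 14k = 6604.147 → ⌈·⌉ = 6605
j=16: r + 15k = 7055.5845 → ⌈·⌉ = 7056

285, 736, 1187, 1639, 2090, 2542, 2993, 3445, 3896, 4347, 4799, 5250, 5702, 6153, 6605, 7056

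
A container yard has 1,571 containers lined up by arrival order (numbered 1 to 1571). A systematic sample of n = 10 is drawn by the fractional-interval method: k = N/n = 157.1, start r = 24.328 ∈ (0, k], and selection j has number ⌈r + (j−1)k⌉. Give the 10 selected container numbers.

25, 182, 339, 496, 653, 810, 967, 1125, 1282, 1439

j=1: r + 0k = 24.328 → ⌈·⌉ = 25
j=2: r + 1k = 181.428 → ⌈·⌉ = 182
j=3: r + 2k = 338.528 → ⌈·⌉ = 339
j=4: r + 3k = 495.628 → ⌈·⌉ = 496
j=5: r + 4k = 652.728 → ⌈·⌉ = 653
j=6: r + 5k = 809.828 → ⌈·⌉ = 810
j=7: r + 6k = 966.928 → ⌈·⌉ = 967
j=8: r + 7k = 1124.028 → ⌈·⌉ = 1125
j=9: r + 8k = 1281.128 → ⌈·⌉ = 1282
j=10: r + 9k = 1438.228 → ⌈·⌉ = 1439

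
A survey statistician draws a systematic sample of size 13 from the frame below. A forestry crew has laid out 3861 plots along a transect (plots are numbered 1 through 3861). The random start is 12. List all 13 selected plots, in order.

k = N/n = 3861/13 = 297
plot 1: 12
plot 2: 12 + 297 = 309
plot 3: 309 + 297 = 606
plot 4: 606 + 297 = 903
plot 5: 903 + 297 = 1200
plot 6: 1200 + 297 = 1497
plot 7: 1497 + 297 = 1794
plot 8: 1794 + 297 = 2091
plot 9: 2091 + 297 = 2388
plot 10: 2388 + 297 = 2685
plot 11: 2685 + 297 = 2982
plot 12: 2982 + 297 = 3279
plot 13: 3279 + 297 = 3576

12, 309, 606, 903, 1200, 1497, 1794, 2091, 2388, 2685, 2982, 3279, 3576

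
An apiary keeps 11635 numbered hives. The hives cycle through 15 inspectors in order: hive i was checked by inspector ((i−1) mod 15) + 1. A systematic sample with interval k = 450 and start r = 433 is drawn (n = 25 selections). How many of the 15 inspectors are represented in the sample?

Consecutive selections differ by k = 450, so their inspector numbers differ by 450 mod 15 = 0.
gcd(450, 15) = 15, so the sample visits 15/15 = 1 distinct residues mod 15.
Start 433 is inspector 13; the inspectors hit are 13.

1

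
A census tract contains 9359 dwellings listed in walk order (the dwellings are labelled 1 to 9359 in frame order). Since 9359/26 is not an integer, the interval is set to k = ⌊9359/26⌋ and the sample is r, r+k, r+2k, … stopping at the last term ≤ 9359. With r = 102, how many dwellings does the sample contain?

26

k = ⌊9359/26⌋ = 359
Achieved size = ⌊(9359 − 102)/359⌋ + 1 = ⌊9257/359⌋ + 1 = 25 + 1 = 26
(last selection: 102 + 25×359 = 9077 ≤ 9359; next would be 9436 > 9359)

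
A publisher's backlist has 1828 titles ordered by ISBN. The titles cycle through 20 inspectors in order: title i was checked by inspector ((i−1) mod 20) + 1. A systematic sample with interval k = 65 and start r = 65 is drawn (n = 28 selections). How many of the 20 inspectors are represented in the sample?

4

Consecutive selections differ by k = 65, so their inspector numbers differ by 65 mod 20 = 5.
gcd(65, 20) = 5, so the sample visits 20/5 = 4 distinct residues mod 20.
Start 65 is inspector 5; the inspectors hit are 5, 10, 15, 20.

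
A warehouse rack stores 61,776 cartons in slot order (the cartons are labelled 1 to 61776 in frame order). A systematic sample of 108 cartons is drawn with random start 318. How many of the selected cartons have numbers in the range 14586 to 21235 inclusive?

k = 61776/108 = 572
First selection ≥ 14586: 318 + ⌈(14586−318)/572⌉·572 = 318 + 25×572 = 14618
Last selection ≤ 21235: 318 + ⌊(21235−318)/572⌋·572 = 318 + 36×572 = 20910
Count = 36 − 25 + 1 = 12

12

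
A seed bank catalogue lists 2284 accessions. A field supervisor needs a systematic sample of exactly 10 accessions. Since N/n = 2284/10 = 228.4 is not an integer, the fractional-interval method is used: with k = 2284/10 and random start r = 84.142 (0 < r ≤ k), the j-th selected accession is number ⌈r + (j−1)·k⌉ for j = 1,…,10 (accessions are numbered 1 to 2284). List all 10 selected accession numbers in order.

j=1: r + 0k = 84.142 → ⌈·⌉ = 85
j=2: r + 1k = 312.542 → ⌈·⌉ = 313
j=3: r + 2k = 540.942 → ⌈·⌉ = 541
j=4: r + 3k = 769.342 → ⌈·⌉ = 770
j=5: r + 4k = 997.742 → ⌈·⌉ = 998
j=6: r + 5k = 1226.142 → ⌈·⌉ = 1227
j=7: r + 6k = 1454.542 → ⌈·⌉ = 1455
j=8: r + 7k = 1682.942 → ⌈·⌉ = 1683
j=9: r + 8k = 1911.342 → ⌈·⌉ = 1912
j=10: r + 9k = 2139.742 → ⌈·⌉ = 2140

85, 313, 541, 770, 998, 1227, 1455, 1683, 1912, 2140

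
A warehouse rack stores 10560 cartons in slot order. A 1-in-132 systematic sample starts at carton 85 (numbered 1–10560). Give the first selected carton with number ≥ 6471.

k = 132
Steps past start: ⌈(6471 − 85)/132⌉ = ⌈6386/132⌉ = 49
Selected carton: 85 + 49×132 = 6553

6553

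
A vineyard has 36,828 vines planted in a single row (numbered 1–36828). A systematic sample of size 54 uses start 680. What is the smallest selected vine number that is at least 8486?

k = 36828/54 = 682
Steps past start: ⌈(8486 − 680)/682⌉ = ⌈7806/682⌉ = 12
Selected vine: 680 + 12×682 = 8864

8864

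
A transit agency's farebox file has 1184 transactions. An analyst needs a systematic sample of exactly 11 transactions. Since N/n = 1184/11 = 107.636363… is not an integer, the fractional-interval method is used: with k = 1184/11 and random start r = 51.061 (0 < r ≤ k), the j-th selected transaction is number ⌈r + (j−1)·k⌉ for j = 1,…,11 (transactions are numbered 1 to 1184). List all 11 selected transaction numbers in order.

52, 159, 267, 374, 482, 590, 697, 805, 913, 1020, 1128

j=1: r + 0k = 51.061 → ⌈·⌉ = 52
j=2: r + 1k = 158.697363… → ⌈·⌉ = 159
j=3: r + 2k = 266.333727… → ⌈·⌉ = 267
j=4: r + 3k = 373.970090… → ⌈·⌉ = 374
j=5: r + 4k = 481.606454… → ⌈·⌉ = 482
j=6: r + 5k = 589.242818… → ⌈·⌉ = 590
j=7: r + 6k = 696.879181… → ⌈·⌉ = 697
j=8: r + 7k = 804.515545… → ⌈·⌉ = 805
j=9: r + 8k = 912.151909… → ⌈·⌉ = 913
j=10: r + 9k = 1019.788272… → ⌈·⌉ = 1020
j=11: r + 10k = 1127.424636… → ⌈·⌉ = 1128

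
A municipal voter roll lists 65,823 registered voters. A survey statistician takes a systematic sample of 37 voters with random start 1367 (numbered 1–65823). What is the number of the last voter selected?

k = 65823/37 = 1779
37th selection = r + (37−1)·k = 1367 + 36×1779 = 1367 + 64044 = 65411

65411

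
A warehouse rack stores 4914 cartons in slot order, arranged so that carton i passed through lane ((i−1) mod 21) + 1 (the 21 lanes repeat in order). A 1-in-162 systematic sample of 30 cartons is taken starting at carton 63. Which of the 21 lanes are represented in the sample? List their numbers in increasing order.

Consecutive selections differ by k = 162, so their lane numbers differ by 162 mod 21 = 15.
gcd(162, 21) = 3, so the sample visits 21/3 = 7 distinct residues mod 21.
Start 63 is lane 21; the lanes hit are 3, 6, 9, 12, 15, 18, 21.

3, 6, 9, 12, 15, 18, 21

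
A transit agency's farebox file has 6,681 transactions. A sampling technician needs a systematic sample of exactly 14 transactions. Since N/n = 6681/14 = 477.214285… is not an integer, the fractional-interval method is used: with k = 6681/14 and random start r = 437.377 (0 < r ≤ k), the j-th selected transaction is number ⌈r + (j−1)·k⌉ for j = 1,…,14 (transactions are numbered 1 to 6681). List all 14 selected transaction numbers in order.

j=1: r + 0k = 437.377 → ⌈·⌉ = 438
j=2: r + 1k = 914.591285… → ⌈·⌉ = 915
j=3: r + 2k = 1391.805571… → ⌈·⌉ = 1392
j=4: r + 3k = 1869.019857… → ⌈·⌉ = 1870
j=5: r + 4k = 2346.234142… → ⌈·⌉ = 2347
j=6: r + 5k = 2823.448428… → ⌈·⌉ = 2824
j=7: r + 6k = 3300.662714… → ⌈·⌉ = 3301
j=8: r + 7k = 3777.877 → ⌈·⌉ = 3778
j=9: r + 8k = 4255.091285… → ⌈·⌉ = 4256
j=10: r + 9k = 4732.305571… → ⌈·⌉ = 4733
j=11: r + 10k = 5209.519857… → ⌈·⌉ = 5210
j=12: r + 11k = 5686.734142… → ⌈·⌉ = 5687
j=13: r + 12k = 6163.948428… → ⌈·⌉ = 6164
j=14: r + 13k = 6641.162714… → ⌈·⌉ = 6642

438, 915, 1392, 1870, 2347, 2824, 3301, 3778, 4256, 4733, 5210, 5687, 6164, 6642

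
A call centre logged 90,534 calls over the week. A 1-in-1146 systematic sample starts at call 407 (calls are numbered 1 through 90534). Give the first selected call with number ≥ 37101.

38225

k = 1146
Steps past start: ⌈(37101 − 407)/1146⌉ = ⌈36694/1146⌉ = 33
Selected call: 407 + 33×1146 = 38225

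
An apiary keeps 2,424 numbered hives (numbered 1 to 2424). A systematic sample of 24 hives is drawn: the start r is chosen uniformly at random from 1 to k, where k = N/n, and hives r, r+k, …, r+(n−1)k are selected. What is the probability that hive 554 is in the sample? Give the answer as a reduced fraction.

1/101

k = 2424/24 = 101.
Hive 554 is selected iff r ≡ 554 (mod 101); exactly one such r in {1,…,101}.
Inclusion probability = 1/101.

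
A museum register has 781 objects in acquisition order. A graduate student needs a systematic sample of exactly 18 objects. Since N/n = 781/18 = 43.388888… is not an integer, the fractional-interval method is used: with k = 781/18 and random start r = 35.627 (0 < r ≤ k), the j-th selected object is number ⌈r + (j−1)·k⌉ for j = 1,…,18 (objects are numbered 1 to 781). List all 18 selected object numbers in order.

j=1: r + 0k = 35.627 → ⌈·⌉ = 36
j=2: r + 1k = 79.015888… → ⌈·⌉ = 80
j=3: r + 2k = 122.404777… → ⌈·⌉ = 123
j=4: r + 3k = 165.793666… → ⌈·⌉ = 166
j=5: r + 4k = 209.182555… → ⌈·⌉ = 210
j=6: r + 5k = 252.571444… → ⌈·⌉ = 253
j=7: r + 6k = 295.960333… → ⌈·⌉ = 296
j=8: r + 7k = 339.349222… → ⌈·⌉ = 340
j=9: r + 8k = 382.738111… → ⌈·⌉ = 383
j=10: r + 9k = 426.127 → ⌈·⌉ = 427
j=11: r + 10k = 469.515888… → ⌈·⌉ = 470
j=12: r + 11k = 512.904777… → ⌈·⌉ = 513
j=13: r + 12k = 556.293666… → ⌈·⌉ = 557
j=14: r + 13k = 599.682555… → ⌈·⌉ = 600
j=15: r + 14k = 643.071444… → ⌈·⌉ = 644
j=16: r + 15k = 686.460333… → ⌈·⌉ = 687
j=17: r + 16k = 729.849222… → ⌈·⌉ = 730
j=18: r + 17k = 773.238111… → ⌈·⌉ = 774

36, 80, 123, 166, 210, 253, 296, 340, 383, 427, 470, 513, 557, 600, 644, 687, 730, 774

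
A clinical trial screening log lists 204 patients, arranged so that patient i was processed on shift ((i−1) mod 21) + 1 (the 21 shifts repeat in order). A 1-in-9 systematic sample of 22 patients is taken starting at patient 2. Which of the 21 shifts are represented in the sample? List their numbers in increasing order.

Consecutive selections differ by k = 9, so their shift numbers differ by 9 mod 21 = 9.
gcd(9, 21) = 3, so the sample visits 21/3 = 7 distinct residues mod 21.
Start 2 is shift 2; the shifts hit are 2, 5, 8, 11, 14, 17, 20.

2, 5, 8, 11, 14, 17, 20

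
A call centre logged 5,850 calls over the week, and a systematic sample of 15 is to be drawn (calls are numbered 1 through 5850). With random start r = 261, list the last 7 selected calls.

k = N/n = 5850/15 = 390
9th selection = 261 + 8×390 = 3381
10th: 3381 + 390 = 3771
11th: 3771 + 390 = 4161
12th: 4161 + 390 = 4551
13th: 4551 + 390 = 4941
14th: 4941 + 390 = 5331
15th: 5331 + 390 = 5721

3381, 3771, 4161, 4551, 4941, 5331, 5721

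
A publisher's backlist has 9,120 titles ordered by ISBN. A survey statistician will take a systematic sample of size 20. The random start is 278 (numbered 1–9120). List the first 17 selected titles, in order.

k = N/n = 9120/20 = 456
title 1: 278
title 2: 278 + 456 = 734
title 3: 734 + 456 = 1190
title 4: 1190 + 456 = 1646
title 5: 1646 + 456 = 2102
title 6: 2102 + 456 = 2558
title 7: 2558 + 456 = 3014
title 8: 3014 + 456 = 3470
title 9: 3470 + 456 = 3926
title 10: 3926 + 456 = 4382
title 11: 4382 + 456 = 4838
title 12: 4838 + 456 = 5294
title 13: 5294 + 456 = 5750
title 14: 5750 + 456 = 6206
title 15: 6206 + 456 = 6662
title 16: 6662 + 456 = 7118
title 17: 7118 + 456 = 7574

278, 734, 1190, 1646, 2102, 2558, 3014, 3470, 3926, 4382, 4838, 5294, 5750, 6206, 6662, 7118, 7574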